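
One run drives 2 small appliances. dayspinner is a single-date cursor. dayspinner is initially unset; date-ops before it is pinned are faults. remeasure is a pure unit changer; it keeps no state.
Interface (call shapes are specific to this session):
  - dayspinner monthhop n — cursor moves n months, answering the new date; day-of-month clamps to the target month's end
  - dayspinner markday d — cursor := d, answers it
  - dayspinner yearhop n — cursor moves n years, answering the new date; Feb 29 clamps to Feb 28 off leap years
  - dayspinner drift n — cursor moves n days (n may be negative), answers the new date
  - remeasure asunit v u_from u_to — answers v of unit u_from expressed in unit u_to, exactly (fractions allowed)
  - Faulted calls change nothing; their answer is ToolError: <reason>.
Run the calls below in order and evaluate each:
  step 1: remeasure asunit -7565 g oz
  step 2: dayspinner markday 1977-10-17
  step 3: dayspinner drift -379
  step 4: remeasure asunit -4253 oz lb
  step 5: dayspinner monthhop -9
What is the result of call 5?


> remeasure asunit v→-7565 u_from→g u_to→oz
  -12104000000/45359237
> dayspinner markday d→1977-10-17
  1977-10-17
> dayspinner drift n→-379
  1976-10-03
> remeasure asunit v→-4253 u_from→oz u_to→lb
  -4253/16
> dayspinner monthhop n→-9
  1976-01-03

Answer: 1976-01-03


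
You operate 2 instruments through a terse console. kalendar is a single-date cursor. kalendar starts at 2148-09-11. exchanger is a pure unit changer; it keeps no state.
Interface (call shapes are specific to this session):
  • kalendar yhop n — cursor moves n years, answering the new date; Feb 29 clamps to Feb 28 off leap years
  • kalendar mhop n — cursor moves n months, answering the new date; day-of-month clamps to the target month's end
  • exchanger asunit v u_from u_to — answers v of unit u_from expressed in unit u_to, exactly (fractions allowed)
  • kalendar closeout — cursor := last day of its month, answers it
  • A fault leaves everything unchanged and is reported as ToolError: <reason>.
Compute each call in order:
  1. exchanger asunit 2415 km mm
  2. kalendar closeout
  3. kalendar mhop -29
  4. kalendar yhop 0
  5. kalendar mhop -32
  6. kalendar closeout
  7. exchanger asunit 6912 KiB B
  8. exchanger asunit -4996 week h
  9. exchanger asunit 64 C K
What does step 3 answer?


Do: exchanger asunit[v=2415; u_from=km; u_to=mm]
See: 2415000000
Do: kalendar closeout[]
See: 2148-09-30
Do: kalendar mhop[n=-29]
See: 2146-04-30
Do: kalendar yhop[n=0]
See: 2146-04-30
Do: kalendar mhop[n=-32]
See: 2143-08-30
Do: kalendar closeout[]
See: 2143-08-31
Do: exchanger asunit[v=6912; u_from=KiB; u_to=B]
See: 7077888
Do: exchanger asunit[v=-4996; u_from=week; u_to=h]
See: -839328
Do: exchanger asunit[v=64; u_from=C; u_to=K]
See: 6743/20

Answer: 2146-04-30


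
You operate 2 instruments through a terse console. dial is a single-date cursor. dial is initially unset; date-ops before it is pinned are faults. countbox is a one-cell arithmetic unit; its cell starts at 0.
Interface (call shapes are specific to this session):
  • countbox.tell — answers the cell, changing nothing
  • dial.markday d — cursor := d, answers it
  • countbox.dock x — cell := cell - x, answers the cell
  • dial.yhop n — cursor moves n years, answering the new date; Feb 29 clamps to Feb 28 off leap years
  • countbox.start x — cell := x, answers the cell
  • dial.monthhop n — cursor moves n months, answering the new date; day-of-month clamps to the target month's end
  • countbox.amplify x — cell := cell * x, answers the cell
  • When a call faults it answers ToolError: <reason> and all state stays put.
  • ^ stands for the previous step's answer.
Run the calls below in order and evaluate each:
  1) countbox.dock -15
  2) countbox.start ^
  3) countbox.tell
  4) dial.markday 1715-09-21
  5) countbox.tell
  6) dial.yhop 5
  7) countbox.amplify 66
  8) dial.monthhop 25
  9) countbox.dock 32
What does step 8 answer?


# 1. countbox.dock(x='-15') => 15
# 2. countbox.start(x='^') => 15
# 3. countbox.tell() => 15
# 4. dial.markday(d='1715-09-21') => 1715-09-21
# 5. countbox.tell() => 15
# 6. dial.yhop(n='5') => 1720-09-21
# 7. countbox.amplify(x='66') => 990
# 8. dial.monthhop(n='25') => 1722-10-21
# 9. countbox.dock(x='32') => 958

Answer: 1722-10-21


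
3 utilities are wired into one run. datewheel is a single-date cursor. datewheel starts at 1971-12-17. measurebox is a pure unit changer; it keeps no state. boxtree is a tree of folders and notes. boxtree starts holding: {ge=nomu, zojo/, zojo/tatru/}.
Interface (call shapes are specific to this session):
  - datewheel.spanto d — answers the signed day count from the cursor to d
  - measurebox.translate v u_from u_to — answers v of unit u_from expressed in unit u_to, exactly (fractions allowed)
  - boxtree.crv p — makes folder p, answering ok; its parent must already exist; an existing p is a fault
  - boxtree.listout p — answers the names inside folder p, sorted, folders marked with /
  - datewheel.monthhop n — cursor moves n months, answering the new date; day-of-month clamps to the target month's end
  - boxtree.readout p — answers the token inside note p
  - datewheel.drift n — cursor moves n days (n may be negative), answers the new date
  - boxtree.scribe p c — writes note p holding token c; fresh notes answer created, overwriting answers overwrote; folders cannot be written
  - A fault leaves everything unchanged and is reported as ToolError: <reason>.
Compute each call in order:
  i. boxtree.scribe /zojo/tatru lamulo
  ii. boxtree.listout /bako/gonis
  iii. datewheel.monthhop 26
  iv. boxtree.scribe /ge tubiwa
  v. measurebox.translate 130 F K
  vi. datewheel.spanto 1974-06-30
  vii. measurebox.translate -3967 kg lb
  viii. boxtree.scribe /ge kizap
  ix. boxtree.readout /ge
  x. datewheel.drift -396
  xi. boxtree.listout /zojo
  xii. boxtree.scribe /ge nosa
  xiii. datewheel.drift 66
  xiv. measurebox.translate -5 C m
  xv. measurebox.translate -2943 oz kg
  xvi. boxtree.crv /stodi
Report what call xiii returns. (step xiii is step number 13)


Answer: 1973-03-24

Derivation:
>>> boxtree.scribe p→/zojo/tatru c→lamulo
[out] ToolError: is a directory
>>> boxtree.listout p→/bako/gonis
[out] ToolError: not found
>>> datewheel.monthhop n→26
[out] 1974-02-17
>>> boxtree.scribe p→/ge c→tubiwa
[out] overwrote
>>> measurebox.translate v→130 u_from→F u_to→K
[out] 58967/180
>>> datewheel.spanto d→1974-06-30
[out] 133
>>> measurebox.translate v→-3967 u_from→kg u_to→lb
[out] -396700000000/45359237
>>> boxtree.scribe p→/ge c→kizap
[out] overwrote
>>> boxtree.readout p→/ge
[out] kizap
>>> datewheel.drift n→-396
[out] 1973-01-17
>>> boxtree.listout p→/zojo
[out] [tatru/]
>>> boxtree.scribe p→/ge c→nosa
[out] overwrote
>>> datewheel.drift n→66
[out] 1973-03-24
>>> measurebox.translate v→-5 u_from→C u_to→m
[out] ToolError: incompatible units
>>> measurebox.translate v→-2943 u_from→oz u_to→kg
[out] -133492234491/1600000000
>>> boxtree.crv p→/stodi
[out] ok


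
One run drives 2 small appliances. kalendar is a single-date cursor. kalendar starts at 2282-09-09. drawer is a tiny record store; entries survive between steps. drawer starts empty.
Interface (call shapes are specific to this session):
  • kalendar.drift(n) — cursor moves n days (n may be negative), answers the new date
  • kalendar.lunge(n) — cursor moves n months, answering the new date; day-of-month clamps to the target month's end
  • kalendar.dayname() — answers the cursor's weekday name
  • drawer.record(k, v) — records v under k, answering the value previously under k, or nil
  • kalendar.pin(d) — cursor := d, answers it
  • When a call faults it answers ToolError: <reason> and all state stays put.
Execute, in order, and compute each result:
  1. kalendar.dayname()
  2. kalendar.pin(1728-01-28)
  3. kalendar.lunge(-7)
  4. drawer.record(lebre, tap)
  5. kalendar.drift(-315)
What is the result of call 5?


Answer: 1726-08-17

Derivation:
Invoking kalendar.dayname(), which returns Saturday.
Calling kalendar.pin(d: 1728-01-28), and get 1728-01-28.
I call kalendar.lunge(n: -7), and get 1727-06-28.
Then drawer.record(k: lebre, v: tap): nil.
Then kalendar.drift(n: -315), and observe 1726-08-17.


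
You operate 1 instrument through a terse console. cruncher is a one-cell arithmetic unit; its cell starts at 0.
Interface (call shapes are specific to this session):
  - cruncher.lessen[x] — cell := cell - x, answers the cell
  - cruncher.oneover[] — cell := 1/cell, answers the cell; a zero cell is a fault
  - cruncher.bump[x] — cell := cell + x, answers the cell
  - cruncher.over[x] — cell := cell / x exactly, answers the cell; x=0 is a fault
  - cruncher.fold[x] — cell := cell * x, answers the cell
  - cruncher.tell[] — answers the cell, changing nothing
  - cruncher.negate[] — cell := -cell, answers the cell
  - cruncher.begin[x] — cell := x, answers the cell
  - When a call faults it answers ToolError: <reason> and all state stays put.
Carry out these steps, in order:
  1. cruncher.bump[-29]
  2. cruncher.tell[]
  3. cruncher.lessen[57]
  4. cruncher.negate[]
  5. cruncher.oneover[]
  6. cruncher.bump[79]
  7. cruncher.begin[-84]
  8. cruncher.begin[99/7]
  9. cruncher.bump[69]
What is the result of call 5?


==> bump(x: -29)
<== -29
==> tell()
<== -29
==> lessen(x: 57)
<== -86
==> negate()
<== 86
==> oneover()
<== 1/86
==> bump(x: 79)
<== 6795/86
==> begin(x: -84)
<== -84
==> begin(x: 99/7)
<== 99/7
==> bump(x: 69)
<== 582/7

Answer: 1/86


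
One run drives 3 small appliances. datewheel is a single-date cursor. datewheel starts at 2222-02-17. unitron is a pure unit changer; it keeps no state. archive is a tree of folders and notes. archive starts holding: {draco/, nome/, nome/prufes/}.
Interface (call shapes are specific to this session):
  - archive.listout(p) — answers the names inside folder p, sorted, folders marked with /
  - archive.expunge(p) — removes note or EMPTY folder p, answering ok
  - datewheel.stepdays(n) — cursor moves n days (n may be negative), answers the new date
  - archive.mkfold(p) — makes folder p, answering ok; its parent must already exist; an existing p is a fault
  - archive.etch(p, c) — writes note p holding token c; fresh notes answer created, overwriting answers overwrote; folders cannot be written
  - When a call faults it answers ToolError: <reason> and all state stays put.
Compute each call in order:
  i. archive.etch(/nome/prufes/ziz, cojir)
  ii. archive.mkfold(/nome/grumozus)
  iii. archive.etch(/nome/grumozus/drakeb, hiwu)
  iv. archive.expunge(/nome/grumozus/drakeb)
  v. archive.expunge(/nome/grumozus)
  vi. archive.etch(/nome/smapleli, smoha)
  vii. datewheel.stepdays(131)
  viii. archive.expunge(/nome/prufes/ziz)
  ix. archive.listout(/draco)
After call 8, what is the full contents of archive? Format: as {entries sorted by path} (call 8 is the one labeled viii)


Answer: {draco/, nome/, nome/prufes/, nome/smapleli=smoha}

Derivation:
>>> archive.etch /nome/prufes/ziz cojir
= created
>>> archive.mkfold /nome/grumozus
= ok
>>> archive.etch /nome/grumozus/drakeb hiwu
= created
>>> archive.expunge /nome/grumozus/drakeb
= ok
>>> archive.expunge /nome/grumozus
= ok
>>> archive.etch /nome/smapleli smoha
= created
>>> datewheel.stepdays 131
= 2222-06-28
>>> archive.expunge /nome/prufes/ziz
= ok
>>> archive.listout /draco
= []


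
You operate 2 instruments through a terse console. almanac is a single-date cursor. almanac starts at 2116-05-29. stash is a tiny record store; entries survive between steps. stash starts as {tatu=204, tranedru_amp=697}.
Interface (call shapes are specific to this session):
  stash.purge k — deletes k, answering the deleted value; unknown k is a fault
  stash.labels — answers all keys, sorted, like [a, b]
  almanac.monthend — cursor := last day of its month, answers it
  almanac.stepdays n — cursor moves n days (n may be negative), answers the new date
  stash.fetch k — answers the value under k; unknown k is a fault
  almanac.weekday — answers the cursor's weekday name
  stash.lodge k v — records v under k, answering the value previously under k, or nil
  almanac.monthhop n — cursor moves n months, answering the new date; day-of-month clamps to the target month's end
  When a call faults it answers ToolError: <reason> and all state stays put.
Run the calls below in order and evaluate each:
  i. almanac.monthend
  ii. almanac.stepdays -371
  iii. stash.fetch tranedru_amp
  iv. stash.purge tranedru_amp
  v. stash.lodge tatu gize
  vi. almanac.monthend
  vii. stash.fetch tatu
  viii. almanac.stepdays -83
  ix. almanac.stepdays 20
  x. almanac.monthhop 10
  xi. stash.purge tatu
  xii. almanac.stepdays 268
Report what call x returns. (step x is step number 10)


> almanac.monthend
:: 2116-05-31
> almanac.stepdays -371
:: 2115-05-26
> stash.fetch tranedru_amp
:: 697
> stash.purge tranedru_amp
:: 697
> stash.lodge tatu gize
:: 204
> almanac.monthend
:: 2115-05-31
> stash.fetch tatu
:: gize
> almanac.stepdays -83
:: 2115-03-09
> almanac.stepdays 20
:: 2115-03-29
> almanac.monthhop 10
:: 2116-01-29
> stash.purge tatu
:: gize
> almanac.stepdays 268
:: 2116-10-23

Answer: 2116-01-29


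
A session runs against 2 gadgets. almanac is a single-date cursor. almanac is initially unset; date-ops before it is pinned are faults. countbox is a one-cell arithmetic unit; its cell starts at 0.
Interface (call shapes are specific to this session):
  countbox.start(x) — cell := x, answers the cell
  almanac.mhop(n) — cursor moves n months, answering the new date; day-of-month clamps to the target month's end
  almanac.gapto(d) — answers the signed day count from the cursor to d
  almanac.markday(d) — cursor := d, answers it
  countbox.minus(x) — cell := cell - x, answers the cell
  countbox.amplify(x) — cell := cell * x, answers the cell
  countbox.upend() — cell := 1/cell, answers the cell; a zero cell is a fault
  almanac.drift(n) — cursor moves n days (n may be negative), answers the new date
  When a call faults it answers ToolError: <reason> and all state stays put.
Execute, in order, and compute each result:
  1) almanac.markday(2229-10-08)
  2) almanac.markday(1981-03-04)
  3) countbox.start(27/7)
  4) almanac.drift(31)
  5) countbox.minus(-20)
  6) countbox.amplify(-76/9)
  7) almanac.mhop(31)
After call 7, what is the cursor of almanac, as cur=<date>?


-- 1. almanac.markday(d: 2229-10-08) ~> 2229-10-08
-- 2. almanac.markday(d: 1981-03-04) ~> 1981-03-04
-- 3. countbox.start(x: 27/7) ~> 27/7
-- 4. almanac.drift(n: 31) ~> 1981-04-04
-- 5. countbox.minus(x: -20) ~> 167/7
-- 6. countbox.amplify(x: -76/9) ~> -12692/63
-- 7. almanac.mhop(n: 31) ~> 1983-11-04

Answer: cur=1983-11-04


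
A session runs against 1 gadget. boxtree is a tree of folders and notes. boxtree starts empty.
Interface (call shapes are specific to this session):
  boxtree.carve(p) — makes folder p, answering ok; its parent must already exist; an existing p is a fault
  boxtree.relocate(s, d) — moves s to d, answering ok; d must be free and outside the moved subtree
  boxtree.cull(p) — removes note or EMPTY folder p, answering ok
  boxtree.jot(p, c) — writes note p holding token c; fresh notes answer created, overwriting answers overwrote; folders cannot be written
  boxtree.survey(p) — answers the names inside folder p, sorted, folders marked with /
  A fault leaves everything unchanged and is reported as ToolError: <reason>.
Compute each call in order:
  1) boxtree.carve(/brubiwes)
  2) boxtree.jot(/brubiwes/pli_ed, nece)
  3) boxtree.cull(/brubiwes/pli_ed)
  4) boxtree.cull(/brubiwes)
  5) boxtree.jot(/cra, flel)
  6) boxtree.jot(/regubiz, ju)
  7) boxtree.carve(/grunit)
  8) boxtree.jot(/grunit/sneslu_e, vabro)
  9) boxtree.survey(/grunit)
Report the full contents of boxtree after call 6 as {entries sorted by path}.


Answer: {cra=flel, regubiz=ju}

Derivation:
==> boxtree.carve(p: /brubiwes)
<== ok
==> boxtree.jot(p: /brubiwes/pli_ed, c: nece)
<== created
==> boxtree.cull(p: /brubiwes/pli_ed)
<== ok
==> boxtree.cull(p: /brubiwes)
<== ok
==> boxtree.jot(p: /cra, c: flel)
<== created
==> boxtree.jot(p: /regubiz, c: ju)
<== created
==> boxtree.carve(p: /grunit)
<== ok
==> boxtree.jot(p: /grunit/sneslu_e, c: vabro)
<== created
==> boxtree.survey(p: /grunit)
<== [sneslu_e]


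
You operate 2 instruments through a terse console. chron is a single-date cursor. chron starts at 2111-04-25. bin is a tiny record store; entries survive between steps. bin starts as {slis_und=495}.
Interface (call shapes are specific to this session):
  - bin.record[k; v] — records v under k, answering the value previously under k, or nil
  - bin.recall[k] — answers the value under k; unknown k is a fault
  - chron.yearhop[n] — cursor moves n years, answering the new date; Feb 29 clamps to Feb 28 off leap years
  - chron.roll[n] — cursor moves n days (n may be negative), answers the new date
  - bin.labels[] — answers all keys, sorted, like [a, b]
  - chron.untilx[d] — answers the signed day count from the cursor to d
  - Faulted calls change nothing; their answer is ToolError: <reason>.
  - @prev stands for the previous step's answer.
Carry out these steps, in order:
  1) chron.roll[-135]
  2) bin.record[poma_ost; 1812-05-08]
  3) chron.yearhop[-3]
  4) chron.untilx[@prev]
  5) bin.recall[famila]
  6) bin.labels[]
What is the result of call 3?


==> roll(-135)
<== 2110-12-11
==> record(poma_ost, 1812-05-08)
<== nil
==> yearhop(-3)
<== 2107-12-11
==> untilx(@prev)
<== 0
==> recall(famila)
<== ToolError: no such key famila
==> labels()
<== [poma_ost, slis_und]

Answer: 2107-12-11


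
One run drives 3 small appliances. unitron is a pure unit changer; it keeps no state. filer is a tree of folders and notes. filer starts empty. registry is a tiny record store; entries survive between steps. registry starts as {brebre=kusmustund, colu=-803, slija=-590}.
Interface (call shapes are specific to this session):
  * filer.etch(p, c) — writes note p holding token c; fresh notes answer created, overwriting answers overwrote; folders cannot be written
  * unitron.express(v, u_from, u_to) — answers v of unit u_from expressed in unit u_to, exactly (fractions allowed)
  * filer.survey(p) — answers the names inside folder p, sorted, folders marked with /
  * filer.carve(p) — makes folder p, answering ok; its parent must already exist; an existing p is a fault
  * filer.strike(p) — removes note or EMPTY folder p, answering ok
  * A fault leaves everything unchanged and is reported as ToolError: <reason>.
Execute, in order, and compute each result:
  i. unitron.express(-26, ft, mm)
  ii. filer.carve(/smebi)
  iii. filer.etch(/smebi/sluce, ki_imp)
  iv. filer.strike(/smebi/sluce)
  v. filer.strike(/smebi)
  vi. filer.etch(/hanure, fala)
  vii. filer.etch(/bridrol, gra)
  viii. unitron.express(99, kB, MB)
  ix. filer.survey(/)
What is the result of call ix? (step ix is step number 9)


Answer: [bridrol, hanure]

Derivation:
==> unitron.express(v='-26', u_from='ft', u_to='mm')
<== -39624/5
==> filer.carve(p='/smebi')
<== ok
==> filer.etch(p='/smebi/sluce', c='ki_imp')
<== created
==> filer.strike(p='/smebi/sluce')
<== ok
==> filer.strike(p='/smebi')
<== ok
==> filer.etch(p='/hanure', c='fala')
<== created
==> filer.etch(p='/bridrol', c='gra')
<== created
==> unitron.express(v='99', u_from='kB', u_to='MB')
<== 99/1000
==> filer.survey(p='/')
<== [bridrol, hanure]


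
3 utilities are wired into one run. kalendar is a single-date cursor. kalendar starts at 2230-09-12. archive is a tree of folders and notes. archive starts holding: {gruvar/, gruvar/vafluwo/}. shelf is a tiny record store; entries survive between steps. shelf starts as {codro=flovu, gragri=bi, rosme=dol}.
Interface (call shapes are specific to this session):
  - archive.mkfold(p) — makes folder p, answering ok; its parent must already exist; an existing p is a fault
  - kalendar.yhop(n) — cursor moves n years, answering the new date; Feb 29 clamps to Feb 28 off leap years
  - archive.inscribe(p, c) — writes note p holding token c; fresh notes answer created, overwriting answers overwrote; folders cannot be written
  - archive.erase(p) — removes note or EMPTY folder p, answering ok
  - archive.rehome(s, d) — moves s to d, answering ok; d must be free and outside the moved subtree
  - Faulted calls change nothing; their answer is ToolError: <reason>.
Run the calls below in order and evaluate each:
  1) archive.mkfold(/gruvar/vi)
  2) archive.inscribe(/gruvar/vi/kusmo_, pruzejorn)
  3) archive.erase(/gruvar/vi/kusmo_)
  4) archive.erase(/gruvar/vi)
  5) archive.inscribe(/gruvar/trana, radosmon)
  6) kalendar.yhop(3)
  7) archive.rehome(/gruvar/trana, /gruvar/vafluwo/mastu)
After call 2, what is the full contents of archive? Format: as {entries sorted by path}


[in] archive.mkfold p→/gruvar/vi
:: ok
[in] archive.inscribe p→/gruvar/vi/kusmo_ c→pruzejorn
:: created
[in] archive.erase p→/gruvar/vi/kusmo_
:: ok
[in] archive.erase p→/gruvar/vi
:: ok
[in] archive.inscribe p→/gruvar/trana c→radosmon
:: created
[in] kalendar.yhop n→3
:: 2233-09-12
[in] archive.rehome s→/gruvar/trana d→/gruvar/vafluwo/mastu
:: ok

Answer: {gruvar/, gruvar/vafluwo/, gruvar/vi/, gruvar/vi/kusmo_=pruzejorn}


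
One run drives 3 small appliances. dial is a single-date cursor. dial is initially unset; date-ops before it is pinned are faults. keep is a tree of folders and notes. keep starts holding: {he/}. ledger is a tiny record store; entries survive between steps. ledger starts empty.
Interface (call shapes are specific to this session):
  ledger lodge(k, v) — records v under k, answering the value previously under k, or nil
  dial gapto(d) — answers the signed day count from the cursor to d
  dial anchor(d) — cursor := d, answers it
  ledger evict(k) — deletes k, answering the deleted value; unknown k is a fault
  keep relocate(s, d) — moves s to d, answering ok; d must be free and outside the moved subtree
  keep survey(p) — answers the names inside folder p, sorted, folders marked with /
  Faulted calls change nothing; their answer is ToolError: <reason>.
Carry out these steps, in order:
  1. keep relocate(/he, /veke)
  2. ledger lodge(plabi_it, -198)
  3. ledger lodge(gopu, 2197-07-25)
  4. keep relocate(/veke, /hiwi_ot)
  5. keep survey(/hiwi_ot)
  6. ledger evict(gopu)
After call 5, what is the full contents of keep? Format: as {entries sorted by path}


Answer: {hiwi_ot/}

Derivation:
# keep relocate(s: /he, d: /veke) -> ok
# ledger lodge(k: plabi_it, v: -198) -> nil
# ledger lodge(k: gopu, v: 2197-07-25) -> nil
# keep relocate(s: /veke, d: /hiwi_ot) -> ok
# keep survey(p: /hiwi_ot) -> []
# ledger evict(k: gopu) -> 2197-07-25


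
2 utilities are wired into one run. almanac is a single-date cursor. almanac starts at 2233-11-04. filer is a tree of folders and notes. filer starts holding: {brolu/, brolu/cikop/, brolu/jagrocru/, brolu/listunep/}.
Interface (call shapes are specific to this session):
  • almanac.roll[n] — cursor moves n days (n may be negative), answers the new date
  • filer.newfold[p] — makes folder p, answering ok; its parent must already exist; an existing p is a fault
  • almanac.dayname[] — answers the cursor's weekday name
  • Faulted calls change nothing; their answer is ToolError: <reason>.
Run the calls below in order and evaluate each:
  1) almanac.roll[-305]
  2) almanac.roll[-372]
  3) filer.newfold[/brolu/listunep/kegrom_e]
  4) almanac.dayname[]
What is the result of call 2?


% 1. almanac.roll(n='-305') -> 2233-01-03
% 2. almanac.roll(n='-372') -> 2231-12-28
% 3. filer.newfold(p='/brolu/listunep/kegrom_e') -> ok
% 4. almanac.dayname() -> Wednesday

Answer: 2231-12-28


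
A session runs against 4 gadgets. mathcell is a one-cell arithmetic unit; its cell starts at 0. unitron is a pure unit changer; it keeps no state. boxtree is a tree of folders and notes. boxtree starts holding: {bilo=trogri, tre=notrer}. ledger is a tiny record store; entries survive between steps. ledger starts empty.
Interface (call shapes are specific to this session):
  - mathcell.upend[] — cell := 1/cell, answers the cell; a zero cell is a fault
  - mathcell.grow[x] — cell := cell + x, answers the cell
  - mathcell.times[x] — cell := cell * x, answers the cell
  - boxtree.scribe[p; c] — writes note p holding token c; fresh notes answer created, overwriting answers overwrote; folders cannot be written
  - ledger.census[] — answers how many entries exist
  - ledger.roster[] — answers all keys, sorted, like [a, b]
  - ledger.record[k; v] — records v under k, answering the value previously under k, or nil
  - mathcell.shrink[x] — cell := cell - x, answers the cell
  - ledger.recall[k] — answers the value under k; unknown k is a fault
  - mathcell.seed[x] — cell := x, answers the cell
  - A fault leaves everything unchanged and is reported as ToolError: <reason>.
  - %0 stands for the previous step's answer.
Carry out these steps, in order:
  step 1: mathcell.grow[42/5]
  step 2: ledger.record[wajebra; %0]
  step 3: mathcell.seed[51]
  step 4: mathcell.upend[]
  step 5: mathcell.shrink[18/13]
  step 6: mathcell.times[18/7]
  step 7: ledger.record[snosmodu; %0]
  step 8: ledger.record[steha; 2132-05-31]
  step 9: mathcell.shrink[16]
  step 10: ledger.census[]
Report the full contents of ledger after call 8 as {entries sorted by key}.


>> grow(x='42/5')
<< 42/5
>> record(k='wajebra', v='%0')
<< nil
>> seed(x='51')
<< 51
>> upend()
<< 1/51
>> shrink(x='18/13')
<< -905/663
>> times(x='18/7')
<< -5430/1547
>> record(k='snosmodu', v='%0')
<< nil
>> record(k='steha', v='2132-05-31')
<< nil
>> shrink(x='16')
<< -30182/1547
>> census()
<< 3

Answer: {snosmodu=-5430/1547, steha=2132-05-31, wajebra=42/5}


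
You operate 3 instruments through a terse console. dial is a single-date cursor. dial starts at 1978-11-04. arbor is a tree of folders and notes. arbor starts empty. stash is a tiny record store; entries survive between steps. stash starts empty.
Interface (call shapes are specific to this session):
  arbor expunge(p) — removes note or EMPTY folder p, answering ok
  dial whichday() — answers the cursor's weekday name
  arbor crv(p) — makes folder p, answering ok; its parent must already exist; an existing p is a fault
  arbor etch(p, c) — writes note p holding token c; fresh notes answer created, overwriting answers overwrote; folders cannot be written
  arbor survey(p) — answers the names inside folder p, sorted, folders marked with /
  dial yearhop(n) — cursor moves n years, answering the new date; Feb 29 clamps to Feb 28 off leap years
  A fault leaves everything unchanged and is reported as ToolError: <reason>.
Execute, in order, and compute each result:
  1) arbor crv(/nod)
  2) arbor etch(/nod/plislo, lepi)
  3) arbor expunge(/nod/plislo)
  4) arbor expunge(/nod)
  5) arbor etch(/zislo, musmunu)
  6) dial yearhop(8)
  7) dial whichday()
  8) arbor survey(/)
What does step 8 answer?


Answer: [zislo]

Derivation:
→ arbor crv(p=/nod)
← ok
→ arbor etch(p=/nod/plislo, c=lepi)
← created
→ arbor expunge(p=/nod/plislo)
← ok
→ arbor expunge(p=/nod)
← ok
→ arbor etch(p=/zislo, c=musmunu)
← created
→ dial yearhop(n=8)
← 1986-11-04
→ dial whichday()
← Tuesday
→ arbor survey(p=/)
← [zislo]


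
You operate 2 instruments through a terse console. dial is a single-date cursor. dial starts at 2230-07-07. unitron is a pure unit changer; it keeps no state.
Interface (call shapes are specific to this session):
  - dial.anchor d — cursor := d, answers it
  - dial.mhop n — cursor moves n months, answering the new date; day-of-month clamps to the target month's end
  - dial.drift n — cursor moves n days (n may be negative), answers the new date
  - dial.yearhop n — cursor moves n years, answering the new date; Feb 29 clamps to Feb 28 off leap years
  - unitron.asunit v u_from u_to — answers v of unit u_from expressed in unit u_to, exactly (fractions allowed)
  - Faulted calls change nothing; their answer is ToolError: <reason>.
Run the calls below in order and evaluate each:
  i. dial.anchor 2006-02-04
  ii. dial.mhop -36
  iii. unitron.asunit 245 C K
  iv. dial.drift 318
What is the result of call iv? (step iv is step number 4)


·→ anchor(2006-02-04)
·← 2006-02-04
·→ mhop(-36)
·← 2003-02-04
·→ asunit(245, C, K)
·← 10363/20
·→ drift(318)
·← 2003-12-19

Answer: 2003-12-19


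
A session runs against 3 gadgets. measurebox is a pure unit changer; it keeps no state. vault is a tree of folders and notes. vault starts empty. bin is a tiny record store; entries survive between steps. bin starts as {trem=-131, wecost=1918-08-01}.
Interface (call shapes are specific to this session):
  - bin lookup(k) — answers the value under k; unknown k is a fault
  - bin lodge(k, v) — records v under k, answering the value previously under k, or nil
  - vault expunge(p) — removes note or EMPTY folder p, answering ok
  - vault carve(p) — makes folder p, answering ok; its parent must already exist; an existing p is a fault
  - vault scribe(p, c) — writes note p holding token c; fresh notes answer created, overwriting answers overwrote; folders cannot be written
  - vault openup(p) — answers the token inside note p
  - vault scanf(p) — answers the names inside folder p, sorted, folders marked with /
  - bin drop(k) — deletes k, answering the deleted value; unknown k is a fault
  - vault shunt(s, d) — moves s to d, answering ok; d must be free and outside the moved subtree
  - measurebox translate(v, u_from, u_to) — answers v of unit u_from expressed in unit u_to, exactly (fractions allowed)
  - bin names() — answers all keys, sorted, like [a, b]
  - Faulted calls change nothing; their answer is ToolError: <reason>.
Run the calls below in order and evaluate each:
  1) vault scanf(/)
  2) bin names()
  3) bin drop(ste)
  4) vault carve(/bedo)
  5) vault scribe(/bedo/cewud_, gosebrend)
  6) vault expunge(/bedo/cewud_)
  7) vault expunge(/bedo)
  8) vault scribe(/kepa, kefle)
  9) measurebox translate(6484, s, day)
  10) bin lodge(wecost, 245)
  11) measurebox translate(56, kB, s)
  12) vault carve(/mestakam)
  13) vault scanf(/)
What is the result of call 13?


Answer: [kepa, mestakam/]

Derivation:
>>> vault scanf p='/'
  []
>>> bin names
  [trem, wecost]
>>> bin drop k='ste'
  ToolError: no such key ste
>>> vault carve p='/bedo'
  ok
>>> vault scribe p='/bedo/cewud_' c='gosebrend'
  created
>>> vault expunge p='/bedo/cewud_'
  ok
>>> vault expunge p='/bedo'
  ok
>>> vault scribe p='/kepa' c='kefle'
  created
>>> measurebox translate v='6484' u_from='s' u_to='day'
  1621/21600
>>> bin lodge k='wecost' v='245'
  1918-08-01
>>> measurebox translate v='56' u_from='kB' u_to='s'
  ToolError: incompatible units
>>> vault carve p='/mestakam'
  ok
>>> vault scanf p='/'
  [kepa, mestakam/]


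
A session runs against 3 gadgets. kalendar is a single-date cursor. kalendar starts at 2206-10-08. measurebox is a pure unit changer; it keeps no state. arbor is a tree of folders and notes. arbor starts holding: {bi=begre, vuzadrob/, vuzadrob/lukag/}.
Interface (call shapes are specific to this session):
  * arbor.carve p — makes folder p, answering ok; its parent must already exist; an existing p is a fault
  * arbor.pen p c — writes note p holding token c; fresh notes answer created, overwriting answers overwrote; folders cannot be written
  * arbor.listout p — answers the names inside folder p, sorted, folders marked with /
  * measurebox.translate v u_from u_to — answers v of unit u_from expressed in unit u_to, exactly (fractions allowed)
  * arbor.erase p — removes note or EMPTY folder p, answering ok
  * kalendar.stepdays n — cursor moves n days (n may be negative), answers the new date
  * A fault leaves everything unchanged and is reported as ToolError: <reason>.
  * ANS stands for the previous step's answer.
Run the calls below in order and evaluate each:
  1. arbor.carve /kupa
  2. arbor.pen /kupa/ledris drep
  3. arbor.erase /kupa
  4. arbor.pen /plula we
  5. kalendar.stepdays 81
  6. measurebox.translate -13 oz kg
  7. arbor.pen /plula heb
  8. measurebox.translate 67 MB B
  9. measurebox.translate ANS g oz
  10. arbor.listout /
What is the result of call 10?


$ arbor.carve p→/kupa
  ok
$ arbor.pen p→/kupa/ledris c→drep
  created
$ arbor.erase p→/kupa
  ToolError: not empty
$ arbor.pen p→/plula c→we
  created
$ kalendar.stepdays n→81
  2206-12-28
$ measurebox.translate v→-13 u_from→oz u_to→kg
  -589670081/1600000000
$ arbor.pen p→/plula c→heb
  overwrote
$ measurebox.translate v→67 u_from→MB u_to→B
  67000000
$ measurebox.translate v→ANS u_from→g u_to→oz
  107200000000000/45359237
$ arbor.listout p→/
  [bi, kupa/, plula, vuzadrob/]

Answer: [bi, kupa/, plula, vuzadrob/]


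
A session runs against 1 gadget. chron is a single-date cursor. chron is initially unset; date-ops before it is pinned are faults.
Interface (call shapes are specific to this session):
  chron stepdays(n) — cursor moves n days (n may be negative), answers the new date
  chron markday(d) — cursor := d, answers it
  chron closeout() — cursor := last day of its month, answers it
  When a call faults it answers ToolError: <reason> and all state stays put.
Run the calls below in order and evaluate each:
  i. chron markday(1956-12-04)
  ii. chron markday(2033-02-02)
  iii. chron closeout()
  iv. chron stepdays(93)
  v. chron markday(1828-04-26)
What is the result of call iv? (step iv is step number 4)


Answer: 2033-06-01

Derivation:
;; chron markday(1956-12-04) == 1956-12-04
;; chron markday(2033-02-02) == 2033-02-02
;; chron closeout() == 2033-02-28
;; chron stepdays(93) == 2033-06-01
;; chron markday(1828-04-26) == 1828-04-26


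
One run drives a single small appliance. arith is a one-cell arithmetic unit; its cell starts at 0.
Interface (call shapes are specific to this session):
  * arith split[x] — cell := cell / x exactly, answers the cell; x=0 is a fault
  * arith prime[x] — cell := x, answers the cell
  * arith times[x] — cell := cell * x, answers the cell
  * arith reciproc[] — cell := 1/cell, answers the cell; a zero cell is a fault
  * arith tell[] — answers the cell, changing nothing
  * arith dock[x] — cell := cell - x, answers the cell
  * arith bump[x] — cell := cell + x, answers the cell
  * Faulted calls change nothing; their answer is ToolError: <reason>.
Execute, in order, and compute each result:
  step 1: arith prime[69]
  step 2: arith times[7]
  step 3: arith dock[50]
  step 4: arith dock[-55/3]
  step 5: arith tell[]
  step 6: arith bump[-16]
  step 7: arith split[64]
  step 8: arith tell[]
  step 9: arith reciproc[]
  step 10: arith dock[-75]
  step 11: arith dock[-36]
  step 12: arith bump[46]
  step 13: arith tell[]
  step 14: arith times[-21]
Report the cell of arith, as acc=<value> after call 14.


! 1. arith prime(x: 69) == 69
! 2. arith times(x: 7) == 483
! 3. arith dock(x: 50) == 433
! 4. arith dock(x: -55/3) == 1354/3
! 5. arith tell() == 1354/3
! 6. arith bump(x: -16) == 1306/3
! 7. arith split(x: 64) == 653/96
! 8. arith tell() == 653/96
! 9. arith reciproc() == 96/653
! 10. arith dock(x: -75) == 49071/653
! 11. arith dock(x: -36) == 72579/653
! 12. arith bump(x: 46) == 102617/653
! 13. arith tell() == 102617/653
! 14. arith times(x: -21) == -2154957/653

Answer: acc=-2154957/653


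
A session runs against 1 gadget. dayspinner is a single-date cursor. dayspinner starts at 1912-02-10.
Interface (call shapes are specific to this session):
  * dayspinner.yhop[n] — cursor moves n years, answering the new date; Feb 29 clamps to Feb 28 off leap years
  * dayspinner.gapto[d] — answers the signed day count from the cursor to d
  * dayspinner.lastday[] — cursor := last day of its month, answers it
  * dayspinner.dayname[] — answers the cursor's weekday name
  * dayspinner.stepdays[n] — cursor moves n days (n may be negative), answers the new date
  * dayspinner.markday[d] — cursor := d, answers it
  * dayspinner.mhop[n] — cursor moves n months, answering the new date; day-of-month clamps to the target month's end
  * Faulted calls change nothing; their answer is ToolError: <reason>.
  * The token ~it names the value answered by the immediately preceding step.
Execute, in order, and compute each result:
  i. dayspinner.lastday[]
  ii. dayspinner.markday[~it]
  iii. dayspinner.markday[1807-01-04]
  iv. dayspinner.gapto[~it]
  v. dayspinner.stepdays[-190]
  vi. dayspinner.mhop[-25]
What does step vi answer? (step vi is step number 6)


-- dayspinner.lastday() -> 1912-02-29
-- dayspinner.markday(~it) -> 1912-02-29
-- dayspinner.markday(1807-01-04) -> 1807-01-04
-- dayspinner.gapto(~it) -> 0
-- dayspinner.stepdays(-190) -> 1806-06-28
-- dayspinner.mhop(-25) -> 1804-05-28

Answer: 1804-05-28


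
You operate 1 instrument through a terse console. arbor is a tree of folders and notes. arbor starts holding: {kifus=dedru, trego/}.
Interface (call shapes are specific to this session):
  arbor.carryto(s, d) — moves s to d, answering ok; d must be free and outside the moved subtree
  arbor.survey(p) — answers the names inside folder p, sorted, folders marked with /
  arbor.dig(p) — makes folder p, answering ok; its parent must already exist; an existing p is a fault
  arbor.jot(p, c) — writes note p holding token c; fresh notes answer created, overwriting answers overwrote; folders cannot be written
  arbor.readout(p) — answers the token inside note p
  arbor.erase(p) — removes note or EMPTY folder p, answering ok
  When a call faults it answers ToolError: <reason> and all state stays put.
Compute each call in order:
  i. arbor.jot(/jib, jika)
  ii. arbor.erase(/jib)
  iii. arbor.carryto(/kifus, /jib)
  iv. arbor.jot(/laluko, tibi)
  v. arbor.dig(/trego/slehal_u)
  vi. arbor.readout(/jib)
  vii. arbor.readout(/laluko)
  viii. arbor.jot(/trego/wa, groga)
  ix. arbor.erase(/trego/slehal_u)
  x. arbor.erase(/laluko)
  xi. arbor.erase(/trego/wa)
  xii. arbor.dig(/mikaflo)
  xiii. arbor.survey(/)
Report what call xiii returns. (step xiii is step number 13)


Answer: [jib, mikaflo/, trego/]

Derivation:
~$ jot p='/jib' c='jika'
  created
~$ erase p='/jib'
  ok
~$ carryto s='/kifus' d='/jib'
  ok
~$ jot p='/laluko' c='tibi'
  created
~$ dig p='/trego/slehal_u'
  ok
~$ readout p='/jib'
  dedru
~$ readout p='/laluko'
  tibi
~$ jot p='/trego/wa' c='groga'
  created
~$ erase p='/trego/slehal_u'
  ok
~$ erase p='/laluko'
  ok
~$ erase p='/trego/wa'
  ok
~$ dig p='/mikaflo'
  ok
~$ survey p='/'
  [jib, mikaflo/, trego/]


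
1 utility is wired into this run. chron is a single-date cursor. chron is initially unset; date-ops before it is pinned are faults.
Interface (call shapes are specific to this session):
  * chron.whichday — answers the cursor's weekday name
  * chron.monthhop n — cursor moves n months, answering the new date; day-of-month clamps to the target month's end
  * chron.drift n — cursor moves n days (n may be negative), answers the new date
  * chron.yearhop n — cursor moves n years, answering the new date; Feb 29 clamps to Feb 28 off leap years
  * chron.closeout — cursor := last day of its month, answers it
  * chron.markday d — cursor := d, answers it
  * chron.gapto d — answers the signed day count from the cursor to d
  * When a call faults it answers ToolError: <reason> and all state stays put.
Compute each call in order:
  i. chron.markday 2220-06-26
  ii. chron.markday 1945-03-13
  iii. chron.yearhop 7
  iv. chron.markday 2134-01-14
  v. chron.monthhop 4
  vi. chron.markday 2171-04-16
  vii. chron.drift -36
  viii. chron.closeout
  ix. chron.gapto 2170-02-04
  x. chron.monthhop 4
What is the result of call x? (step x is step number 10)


Answer: 2171-07-31

Derivation:
Do: chron.markday[d=2220-06-26]
See: 2220-06-26
Do: chron.markday[d=1945-03-13]
See: 1945-03-13
Do: chron.yearhop[n=7]
See: 1952-03-13
Do: chron.markday[d=2134-01-14]
See: 2134-01-14
Do: chron.monthhop[n=4]
See: 2134-05-14
Do: chron.markday[d=2171-04-16]
See: 2171-04-16
Do: chron.drift[n=-36]
See: 2171-03-11
Do: chron.closeout[]
See: 2171-03-31
Do: chron.gapto[d=2170-02-04]
See: -420
Do: chron.monthhop[n=4]
See: 2171-07-31


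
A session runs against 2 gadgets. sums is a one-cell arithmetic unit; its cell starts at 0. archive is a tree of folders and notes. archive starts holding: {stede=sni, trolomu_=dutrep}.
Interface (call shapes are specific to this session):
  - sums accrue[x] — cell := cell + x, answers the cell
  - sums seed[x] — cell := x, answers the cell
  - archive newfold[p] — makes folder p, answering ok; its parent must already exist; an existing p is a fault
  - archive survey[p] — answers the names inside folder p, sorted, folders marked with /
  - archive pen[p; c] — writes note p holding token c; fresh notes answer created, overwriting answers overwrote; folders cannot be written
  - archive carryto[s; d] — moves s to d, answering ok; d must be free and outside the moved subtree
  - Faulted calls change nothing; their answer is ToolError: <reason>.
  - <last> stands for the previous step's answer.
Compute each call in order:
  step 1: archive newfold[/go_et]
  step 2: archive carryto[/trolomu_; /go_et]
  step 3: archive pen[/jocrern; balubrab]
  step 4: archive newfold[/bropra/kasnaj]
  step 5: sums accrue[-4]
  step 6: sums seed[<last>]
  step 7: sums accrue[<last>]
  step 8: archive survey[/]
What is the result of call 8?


Answer: [go_et/, jocrern, stede, trolomu_]

Derivation:
Now I run archive newfold passing /go_et: ok.
Invoking archive carryto passing /trolomu_, /go_et, yielding ToolError: exists.
I call archive pen passing /jocrern, balubrab, which returns created.
I invoke archive newfold passing /bropra/kasnaj, — result: ToolError: no parent.
I try sums accrue passing -4, and see -4.
I try sums seed passing <last>, — result: -4.
I try sums accrue passing <last>, yielding -8.
Using archive survey passing /, → [go_et/, jocrern, stede, trolomu_].
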